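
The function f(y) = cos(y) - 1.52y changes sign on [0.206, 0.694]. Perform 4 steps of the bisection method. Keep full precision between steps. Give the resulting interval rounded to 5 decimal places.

[0.54150, 0.57200]

f(0.206000) = 0.665737, f(0.694000) = -0.286186 (opposite signs)
step 1: m = 0.450000, f(m) = 0.216447 > 0 → root in [0.450000, 0.694000]
step 2: m = 0.572000, f(m) = -0.028620 < 0 → root in [0.450000, 0.572000]
step 3: m = 0.511000, f(m) = 0.095536 > 0 → root in [0.511000, 0.572000]
step 4: m = 0.541500, f(m) = 0.033857 > 0 → root in [0.541500, 0.572000]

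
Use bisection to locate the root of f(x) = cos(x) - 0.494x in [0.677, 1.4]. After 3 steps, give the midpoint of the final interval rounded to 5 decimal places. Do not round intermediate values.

f(0.677000) = 0.445018, f(1.400000) = -0.521633 (opposite signs)
step 1: m = 1.038500, f(m) = -0.005506 < 0 → root in [0.677000, 1.038500]
step 2: m = 0.857750, f(m) = 0.230412 > 0 → root in [0.857750, 1.038500]
step 3: m = 0.948125, f(m) = 0.114833 > 0 → root in [0.948125, 1.038500]
Midpoint of [0.948125, 1.038500] = 0.993313

0.99331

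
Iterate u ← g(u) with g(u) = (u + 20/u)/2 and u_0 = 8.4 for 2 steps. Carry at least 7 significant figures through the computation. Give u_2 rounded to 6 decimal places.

4.550362

u_1 = g(8.400000) = 5.390476
u_2 = g(5.390476) = 4.550362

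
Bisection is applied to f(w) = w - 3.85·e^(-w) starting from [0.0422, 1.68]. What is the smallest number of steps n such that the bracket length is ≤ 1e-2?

Initial width b − a = 1.68 − 0.0422 = 1.637800.
After n steps the width is (b−a)/2^n; need (b−a)/2^n ≤ 1e-2.
So n ≥ log₂(1.637800/1e-2) = log₂(163.7800) ≈ 7.3556.
Hence n = 8.

8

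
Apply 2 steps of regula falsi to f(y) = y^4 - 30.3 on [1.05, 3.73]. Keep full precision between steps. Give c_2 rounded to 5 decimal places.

f(1.050000) = -29.084494, f(3.730000) = 163.268786
step 1: c = 1.455225, f(c) = -25.815427 < 0 → new bracket [1.455225, 3.730000]
step 2: c = 1.765798, f(c) = -20.577821 < 0 → new bracket [1.765798, 3.730000]

1.76580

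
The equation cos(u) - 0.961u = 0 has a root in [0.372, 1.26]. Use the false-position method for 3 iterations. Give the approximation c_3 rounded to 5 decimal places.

0.75636

f(0.372000) = 0.574110, f(1.260000) = -0.905043
step 1: c = 0.716663, f(c) = 0.065288 > 0 → new bracket [0.716663, 1.260000]
step 2: c = 0.753221, f(c) = 0.005643 > 0 → new bracket [0.753221, 1.260000]
step 3: c = 0.756362, f(c) = 0.000474 > 0 → new bracket [0.756362, 1.260000]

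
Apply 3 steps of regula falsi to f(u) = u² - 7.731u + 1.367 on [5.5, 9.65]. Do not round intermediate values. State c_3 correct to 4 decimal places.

7.5191

False-position update: c = (a·f(b) − b·f(a))/(f(b) − f(a)); replace the endpoint whose sign matches f(c).
f(5.500000) = -10.903500, f(9.650000) = 19.885350
step 1: c = 6.969672, f(c) = -3.939204 < 0 → new bracket [6.969672, 9.650000]
step 2: c = 7.412844, f(c) = -0.991443 < 0 → new bracket [7.412844, 9.650000]
step 3: c = 7.519087, f(c) = -0.226395 < 0 → new bracket [7.519087, 9.650000]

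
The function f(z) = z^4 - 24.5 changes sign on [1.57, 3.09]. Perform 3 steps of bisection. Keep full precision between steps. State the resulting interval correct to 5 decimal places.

f(1.570000) = -18.424268, f(3.090000) = 66.666214 (opposite signs)
step 1: m = 2.330000, f(m) = 4.972955 > 0 → root in [1.570000, 2.330000]
step 2: m = 1.950000, f(m) = -10.040994 < 0 → root in [1.950000, 2.330000]
step 3: m = 2.140000, f(m) = -3.527264 < 0 → root in [2.140000, 2.330000]

[2.14000, 2.33000]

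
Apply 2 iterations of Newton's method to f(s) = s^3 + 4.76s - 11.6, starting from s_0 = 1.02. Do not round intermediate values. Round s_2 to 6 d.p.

f'(s) = 3s^2 + 4.76
s_0 = 1.020000: f = -5.683592, f' = 7.881200 → s_1 = 1.020000 - (-5.683592)/(7.881200) = 1.741158
s_1 = 1.741158: f = 1.966464, f' = 13.854896 → s_2 = 1.741158 - (1.966464)/(13.854896) = 1.599225

1.599225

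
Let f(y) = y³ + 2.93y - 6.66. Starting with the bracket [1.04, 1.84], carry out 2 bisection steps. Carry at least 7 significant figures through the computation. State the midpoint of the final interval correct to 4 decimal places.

f(1.040000) = -2.487936, f(1.840000) = 4.960704 (opposite signs)
step 1: m = 1.440000, f(m) = 0.545184 > 0 → root in [1.040000, 1.440000]
step 2: m = 1.240000, f(m) = -1.120176 < 0 → root in [1.240000, 1.440000]
Midpoint of [1.240000, 1.440000] = 1.340000

1.3400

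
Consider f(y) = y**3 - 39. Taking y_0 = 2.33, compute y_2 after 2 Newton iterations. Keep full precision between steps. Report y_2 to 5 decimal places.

3.46603

f'(y) = 3y**2
y_0 = 2.330000: f = -26.350663, f' = 16.286700 → y_1 = 2.330000 - (-26.350663)/(16.286700) = 3.947925
y_1 = 3.947925: f = 22.532812, f' = 46.758341 → y_2 = 3.947925 - (22.532812)/(46.758341) = 3.466026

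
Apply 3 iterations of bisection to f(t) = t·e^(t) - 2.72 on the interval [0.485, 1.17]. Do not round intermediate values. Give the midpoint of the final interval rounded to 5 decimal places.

f(0.485000) = -1.932275, f(1.170000) = 1.049731 (opposite signs)
step 1: m = 0.827500, f(m) = -0.827017 < 0 → root in [0.827500, 1.170000]
step 2: m = 0.998750, f(m) = -0.008508 < 0 → root in [0.998750, 1.170000]
step 3: m = 1.084375, f(m) = 0.487137 > 0 → root in [0.998750, 1.084375]
Midpoint of [0.998750, 1.084375] = 1.041562

1.04156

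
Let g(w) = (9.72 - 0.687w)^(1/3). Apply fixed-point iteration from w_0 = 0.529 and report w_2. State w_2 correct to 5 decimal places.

2.02244

w_1 = g(0.529000) = 2.107200
w_2 = g(2.107200) = 2.022443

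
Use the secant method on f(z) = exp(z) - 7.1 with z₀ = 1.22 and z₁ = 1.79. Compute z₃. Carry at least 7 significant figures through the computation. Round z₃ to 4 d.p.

1.9538

f(z_0) = -3.712812, f(z_1) = -1.110548
z_2 = 1.790000 - (-1.110548)·(1.790000 - 1.220000)/(-1.110548 - (-3.712812)) = 2.033254; f(z_2) = 0.538905
z_3 = 2.033254 - (0.538905)·(2.033254 - 1.790000)/(0.538905 - (-1.110548)) = 1.953779; f(z_3) = -0.044702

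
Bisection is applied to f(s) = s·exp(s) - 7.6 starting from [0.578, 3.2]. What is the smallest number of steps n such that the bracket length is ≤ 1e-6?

22

Initial width b − a = 3.2 − 0.578 = 2.622000.
After n steps the width is (b−a)/2^n; need (b−a)/2^n ≤ 1e-6.
So n ≥ log₂(2.622000/1e-6) = log₂(2622000.0000) ≈ 21.3222.
Hence n = 22.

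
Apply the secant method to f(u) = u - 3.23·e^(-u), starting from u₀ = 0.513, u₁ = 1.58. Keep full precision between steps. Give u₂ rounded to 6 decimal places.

1.162107

Secant update: u_(k+1) = u_k − f(u_k)·(u_k − u_(k-1))/(f(u_k) − f(u_(k-1))).
f(u_0) = -1.420791, f(u_1) = 0.914700
u_2 = 1.580000 - (0.914700)·(1.580000 - 0.513000)/(0.914700 - (-1.420791)) = 1.162107; f(u_2) = 0.151678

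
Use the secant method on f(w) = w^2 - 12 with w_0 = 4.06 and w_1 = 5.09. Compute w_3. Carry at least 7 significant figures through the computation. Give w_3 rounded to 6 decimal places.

3.483982

f(w_0) = 4.483600, f(w_1) = 13.908100
w_2 = 5.090000 - (13.908100)·(5.090000 - 4.060000)/(13.908100 - (4.483600)) = 3.569989; f(w_2) = 0.744822
w_3 = 3.569989 - (0.744822)·(3.569989 - 5.090000)/(0.744822 - (13.908100)) = 3.483982; f(w_3) = 0.138129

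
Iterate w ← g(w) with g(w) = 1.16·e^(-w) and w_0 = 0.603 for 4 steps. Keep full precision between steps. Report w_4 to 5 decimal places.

0.61954

w_1 = g(0.603000) = 0.634714
w_2 = g(0.634714) = 0.614901
w_3 = g(0.614901) = 0.627206
w_4 = g(0.627206) = 0.619535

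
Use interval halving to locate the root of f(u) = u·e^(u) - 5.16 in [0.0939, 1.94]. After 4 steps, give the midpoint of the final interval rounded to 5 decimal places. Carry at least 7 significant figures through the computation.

1.30540

f(0.093900) = -5.056856, f(1.940000) = 8.339977 (opposite signs)
step 1: m = 1.016950, f(m) = -2.348388 < 0 → root in [1.016950, 1.940000]
step 2: m = 1.478475, f(m) = 1.324963 > 0 → root in [1.016950, 1.478475]
step 3: m = 1.247713, f(m) = -0.815006 < 0 → root in [1.247713, 1.478475]
step 4: m = 1.363094, f(m) = 0.167333 > 0 → root in [1.247713, 1.363094]
Midpoint of [1.247713, 1.363094] = 1.305403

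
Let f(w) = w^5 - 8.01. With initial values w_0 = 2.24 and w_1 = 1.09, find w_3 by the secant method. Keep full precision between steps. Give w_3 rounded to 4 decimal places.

Secant update: w_(k+1) = w_k − f(w_k)·(w_k − w_(k-1))/(f(w_k) − f(w_(k-1))).
f(w_0) = 48.384934, f(w_1) = -6.471376
w_2 = 1.090000 - (-6.471376)·(1.090000 - 2.240000)/(-6.471376 - (48.384934)) = 1.225665; f(w_2) = -5.243957
w_3 = 1.225665 - (-5.243957)·(1.225665 - 1.090000)/(-5.243957 - (-6.471376)) = 1.805273; f(w_3) = 11.164055

1.8053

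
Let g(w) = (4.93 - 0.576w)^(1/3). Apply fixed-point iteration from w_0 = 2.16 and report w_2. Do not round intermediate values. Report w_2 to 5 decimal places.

1.59271

w_1 = g(2.160000) = 1.544705
w_2 = g(1.544705) = 1.592708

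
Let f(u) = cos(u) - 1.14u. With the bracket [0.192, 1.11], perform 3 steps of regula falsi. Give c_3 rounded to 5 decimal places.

0.68106

f(0.192000) = 0.762745, f(1.110000) = -0.820738
step 1: c = 0.634189, f(c) = 0.082576 > 0 → new bracket [0.634189, 1.110000]
step 2: c = 0.677686, f(c) = 0.006464 > 0 → new bracket [0.677686, 1.110000]
step 3: c = 0.681064, f(c) = 0.000490 > 0 → new bracket [0.681064, 1.110000]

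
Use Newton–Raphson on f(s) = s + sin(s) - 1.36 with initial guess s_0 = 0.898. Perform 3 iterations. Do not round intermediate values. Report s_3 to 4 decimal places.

0.7090

f'(s) = 1 + cos(s)
s_0 = 0.898000: f = 0.320082, f' = 1.623175 → s_1 = 0.898000 - (0.320082)/(1.623175) = 0.700805
s_1 = 0.700805: f = -0.014362, f' = 1.764323 → s_2 = 0.700805 - (-0.014362)/(1.764323) = 0.708945
s_2 = 0.708945: f = -0.000021, f' = 1.759049 → s_3 = 0.708945 - (-0.000021)/(1.759049) = 0.708957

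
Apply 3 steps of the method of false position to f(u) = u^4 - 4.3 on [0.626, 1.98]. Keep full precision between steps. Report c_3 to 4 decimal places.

1.3415

f(0.626000) = -4.146433, f(1.980000) = 11.069536
step 1: c = 0.994972, f(c) = -3.319960 < 0 → new bracket [0.994972, 1.980000]
step 2: c = 1.222239, f(c) = -2.068359 < 0 → new bracket [1.222239, 1.980000]
step 3: c = 1.341537, f(c) = -1.061005 < 0 → new bracket [1.341537, 1.980000]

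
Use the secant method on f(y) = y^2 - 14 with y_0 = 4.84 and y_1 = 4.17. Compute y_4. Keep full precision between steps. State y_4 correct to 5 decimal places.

Secant update: y_(k+1) = y_k − f(y_k)·(y_k − y_(k-1))/(f(y_k) − f(y_(k-1))).
f(y_0) = 9.425600, f(y_1) = 3.388900
y_2 = 4.170000 - (3.388900)·(4.170000 - 4.840000)/(3.388900 - (9.425600)) = 3.793873; f(y_2) = 0.393476
y_3 = 3.793873 - (0.393476)·(3.793873 - 4.170000)/(0.393476 - (3.388900)) = 3.744466; f(y_3) = 0.021025
y_4 = 3.744466 - (0.021025)·(3.744466 - 3.793873)/(0.021025 - (0.393476)) = 3.741677; f(y_4) = 0.000146

3.74168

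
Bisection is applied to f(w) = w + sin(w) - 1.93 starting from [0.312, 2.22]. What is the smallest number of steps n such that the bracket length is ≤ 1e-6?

Initial width b − a = 2.22 − 0.312 = 1.908000.
After n steps the width is (b−a)/2^n; need (b−a)/2^n ≤ 1e-6.
So n ≥ log₂(1.908000/1e-6) = log₂(1908000.0000) ≈ 20.8636.
Hence n = 21.

21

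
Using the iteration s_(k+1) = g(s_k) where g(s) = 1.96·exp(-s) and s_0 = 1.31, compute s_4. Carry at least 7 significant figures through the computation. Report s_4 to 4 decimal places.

1.0570

s_1 = g(1.310000) = 0.528847
s_2 = g(0.528847) = 1.154996
s_3 = g(1.154996) = 0.617515
s_4 = g(0.617515) = 1.056994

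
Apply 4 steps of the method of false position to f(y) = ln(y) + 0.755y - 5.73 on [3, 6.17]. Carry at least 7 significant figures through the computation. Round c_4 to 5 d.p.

5.36451

f(3.000000) = -2.366388, f(6.170000) = 0.748049
step 1: c = 5.408606, f(c) = 0.041488 > 0 → new bracket [3.000000, 5.408606]
step 2: c = 5.367104, f(c) = 0.002452 > 0 → new bracket [3.000000, 5.367104]
step 3: c = 5.364654, f(c) = 0.000145 > 0 → new bracket [3.000000, 5.364654]
step 4: c = 5.364508, f(c) = 0.000009 > 0 → new bracket [3.000000, 5.364508]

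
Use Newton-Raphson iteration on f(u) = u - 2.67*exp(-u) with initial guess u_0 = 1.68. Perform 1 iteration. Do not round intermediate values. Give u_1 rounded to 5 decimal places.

0.89049

Newton update: u ← u − f(u)/f'(u).
f'(u) = 1 + 2.67*exp(-u)
u_0 = 1.680000: f = 1.182381, f' = 1.497619 → u_1 = 1.680000 - (1.182381)/(1.497619) = 0.890492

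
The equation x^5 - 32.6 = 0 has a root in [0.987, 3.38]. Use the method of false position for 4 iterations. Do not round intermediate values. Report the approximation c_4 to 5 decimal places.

1.56546

f(0.987000) = -31.663332, f(3.380000) = 408.547174
step 1: c = 1.159123, f(c) = -30.507586 < 0 → new bracket [1.159123, 3.380000]
step 2: c = 1.313440, f(c) = -28.691131 < 0 → new bracket [1.313440, 3.380000]
step 3: c = 1.449046, f(c) = -26.211335 < 0 → new bracket [1.449046, 3.380000]
step 4: c = 1.565462, f(c) = -23.198176 < 0 → new bracket [1.565462, 3.380000]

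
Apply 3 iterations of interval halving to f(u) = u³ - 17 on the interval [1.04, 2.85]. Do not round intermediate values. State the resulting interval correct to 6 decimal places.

f(1.040000) = -15.875136, f(2.850000) = 6.149125 (opposite signs)
step 1: m = 1.945000, f(m) = -9.642016 < 0 → root in [1.945000, 2.850000]
step 2: m = 2.397500, f(m) = -3.219155 < 0 → root in [2.397500, 2.850000]
step 3: m = 2.623750, f(m) = 1.062063 > 0 → root in [2.397500, 2.623750]

[2.397500, 2.623750]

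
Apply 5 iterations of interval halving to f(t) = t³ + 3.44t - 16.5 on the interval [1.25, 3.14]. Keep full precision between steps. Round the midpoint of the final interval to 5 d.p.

2.10641

f(1.250000) = -10.246875, f(3.140000) = 25.260744 (opposite signs)
step 1: m = 2.195000, f(m) = 1.626365 > 0 → root in [1.250000, 2.195000]
step 2: m = 1.722500, f(m) = -5.463932 < 0 → root in [1.722500, 2.195000]
step 3: m = 1.958750, f(m) = -2.246761 < 0 → root in [1.958750, 2.195000]
step 4: m = 2.076875, f(m) = -0.397137 < 0 → root in [2.076875, 2.195000]
step 5: m = 2.135938, f(m) = 0.592261 > 0 → root in [2.076875, 2.135938]
Midpoint of [2.076875, 2.135938] = 2.106406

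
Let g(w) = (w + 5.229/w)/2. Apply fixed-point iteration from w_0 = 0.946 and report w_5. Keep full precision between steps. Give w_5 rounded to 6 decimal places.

2.286701

w_1 = g(0.946000) = 3.236742
w_2 = g(3.236742) = 2.426128
w_3 = g(2.426128) = 2.290707
w_4 = g(2.290707) = 2.286704
w_5 = g(2.286704) = 2.286701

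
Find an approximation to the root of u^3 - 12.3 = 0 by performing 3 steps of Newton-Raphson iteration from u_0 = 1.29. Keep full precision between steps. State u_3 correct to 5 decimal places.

2.33728

f'(u) = 3u^2
u_0 = 1.290000: f = -10.153311, f' = 4.992300 → u_1 = 1.290000 - (-10.153311)/(4.992300) = 3.323794
u_1 = 3.323794: f = 24.419976, f' = 33.142825 → u_2 = 3.323794 - (24.419976)/(33.142825) = 2.586984
u_2 = 2.586984: f = 5.013352, f' = 20.077457 → u_3 = 2.586984 - (5.013352)/(20.077457) = 2.337283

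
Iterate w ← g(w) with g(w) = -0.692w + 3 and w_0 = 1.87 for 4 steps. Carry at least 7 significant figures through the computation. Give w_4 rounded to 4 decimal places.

w_1 = g(1.870000) = 1.705960
w_2 = g(1.705960) = 1.819476
w_3 = g(1.819476) = 1.740923
w_4 = g(1.740923) = 1.795281

1.7953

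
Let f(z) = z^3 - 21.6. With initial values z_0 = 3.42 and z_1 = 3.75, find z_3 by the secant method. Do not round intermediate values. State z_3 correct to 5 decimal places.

2.82779

f(z_0) = 18.401688, f(z_1) = 31.134375
z_2 = 3.750000 - (31.134375)·(3.750000 - 3.420000)/(31.134375 - (18.401688)) = 2.943073; f(z_2) = 3.891963
z_3 = 2.943073 - (3.891963)·(2.943073 - 3.750000)/(3.891963 - (31.134375)) = 2.827793; f(z_3) = 1.012191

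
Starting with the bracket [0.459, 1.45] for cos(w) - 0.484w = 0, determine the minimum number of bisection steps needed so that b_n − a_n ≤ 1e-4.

Initial width b − a = 1.45 − 0.459 = 0.991000.
After n steps the width is (b−a)/2^n; need (b−a)/2^n ≤ 1e-4.
So n ≥ log₂(0.991000/1e-4) = log₂(9910.0000) ≈ 13.2747.
Hence n = 14.

14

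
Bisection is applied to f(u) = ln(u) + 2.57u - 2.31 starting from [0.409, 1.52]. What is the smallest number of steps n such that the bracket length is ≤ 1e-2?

Initial width b − a = 1.52 − 0.409 = 1.111000.
After n steps the width is (b−a)/2^n; need (b−a)/2^n ≤ 1e-2.
So n ≥ log₂(1.111000/1e-2) = log₂(111.1000) ≈ 6.7957.
Hence n = 7.

7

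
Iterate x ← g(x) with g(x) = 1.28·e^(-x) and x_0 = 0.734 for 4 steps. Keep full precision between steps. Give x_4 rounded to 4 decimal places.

x_1 = g(0.734000) = 0.614381
x_2 = g(0.614381) = 0.692449
x_3 = g(0.692449) = 0.640447
x_4 = g(0.640447) = 0.674633

0.6746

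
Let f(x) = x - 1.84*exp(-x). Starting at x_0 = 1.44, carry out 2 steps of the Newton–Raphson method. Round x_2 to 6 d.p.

f'(x) = 1 + 1.84*exp(-x)
x_0 = 1.440000: f = 1.004053, f' = 1.435947 → x_1 = 1.440000 - (1.004053)/(1.435947) = 0.740773
x_1 = 0.740773: f = -0.136438, f' = 1.877211 → x_2 = 0.740773 - (-0.136438)/(1.877211) = 0.813454

0.813454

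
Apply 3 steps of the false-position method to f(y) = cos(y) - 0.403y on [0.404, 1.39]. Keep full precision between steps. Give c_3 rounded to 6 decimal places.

f(0.404000) = 0.756684, f(1.390000) = -0.380357
step 1: c = 1.060168, f(c) = 0.061477 > 0 → new bracket [1.060168, 1.390000]
step 2: c = 1.106062, f(c) = 0.002443 > 0 → new bracket [1.106062, 1.390000]
step 3: c = 1.107874, f(c) = 0.000092 > 0 → new bracket [1.107874, 1.390000]

1.107874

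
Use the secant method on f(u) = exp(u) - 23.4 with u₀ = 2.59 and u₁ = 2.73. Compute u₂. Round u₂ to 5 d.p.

f(u_0) = -10.070228, f(u_1) = -8.067113
u_2 = 2.730000 - (-8.067113)·(2.730000 - 2.590000)/(-8.067113 - (-10.070228)) = 3.293820; f(u_2) = 3.545590

3.29382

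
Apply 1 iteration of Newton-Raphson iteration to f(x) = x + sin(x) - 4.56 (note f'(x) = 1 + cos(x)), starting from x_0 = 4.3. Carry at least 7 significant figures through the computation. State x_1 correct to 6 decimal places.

x_0 = 4.300000: f = -1.176166, f' = 0.599201 → x_1 = 4.300000 - (-1.176166)/(0.599201) = 6.262891

6.262891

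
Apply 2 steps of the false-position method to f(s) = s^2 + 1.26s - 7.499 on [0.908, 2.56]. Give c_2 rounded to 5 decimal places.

2.17338

f(0.908000) = -5.530456, f(2.560000) = 2.280200
step 1: c = 2.077724, f(c) = -0.564130 < 0 → new bracket [2.077724, 2.560000]
step 2: c = 2.173376, f(c) = -0.036981 < 0 → new bracket [2.173376, 2.560000]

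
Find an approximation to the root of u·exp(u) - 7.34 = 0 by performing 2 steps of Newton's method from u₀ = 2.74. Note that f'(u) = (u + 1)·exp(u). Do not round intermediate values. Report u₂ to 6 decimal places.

u_0 = 2.740000: f = 35.094339, f' = 57.921324 → u_1 = 2.740000 - (35.094339)/(57.921324) = 2.134103
u_1 = 2.134103: f = 10.692034, f' = 26.481501 → u_2 = 2.134103 - (10.692034)/(26.481501) = 1.730348

1.730348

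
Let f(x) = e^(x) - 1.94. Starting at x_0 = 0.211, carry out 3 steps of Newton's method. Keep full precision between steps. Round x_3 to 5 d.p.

f'(x) = e^(x)
x_0 = 0.211000: f = -0.705088, f' = 1.234912 → x_1 = 0.211000 - (-0.705088)/(1.234912) = 0.781962
x_1 = 0.781962: f = 0.245756, f' = 2.185756 → x_2 = 0.781962 - (0.245756)/(2.185756) = 0.669527
x_2 = 0.669527: f = 0.013312, f' = 1.953312 → x_3 = 0.669527 - (0.013312)/(1.953312) = 0.662711

0.66271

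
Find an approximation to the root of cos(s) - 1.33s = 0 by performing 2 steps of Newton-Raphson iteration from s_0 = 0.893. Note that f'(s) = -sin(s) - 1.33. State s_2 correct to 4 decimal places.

s_0 = 0.893000: f = -0.560612, f' = -2.108956 → s_1 = 0.893000 - (-0.560612)/(-2.108956) = 0.627176
s_1 = 0.627176: f = -0.024455, f' = -1.916860 → s_2 = 0.627176 - (-0.024455)/(-1.916860) = 0.614418

0.6144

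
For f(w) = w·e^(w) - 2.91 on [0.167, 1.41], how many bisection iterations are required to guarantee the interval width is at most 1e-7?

Initial width b − a = 1.41 − 0.167 = 1.243000.
After n steps the width is (b−a)/2^n; need (b−a)/2^n ≤ 1e-7.
So n ≥ log₂(1.243000/1e-7) = log₂(12430000.0000) ≈ 23.5673.
Hence n = 24.

24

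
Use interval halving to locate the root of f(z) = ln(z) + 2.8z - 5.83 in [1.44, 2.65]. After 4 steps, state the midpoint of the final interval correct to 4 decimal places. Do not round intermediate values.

f(1.440000) = -1.433357, f(2.650000) = 2.564560 (opposite signs)
step 1: m = 2.045000, f(m) = 0.611398 > 0 → root in [1.440000, 2.045000]
step 2: m = 1.742500, f(m) = -0.395679 < 0 → root in [1.742500, 2.045000]
step 3: m = 1.893750, f(m) = 0.111059 > 0 → root in [1.742500, 1.893750]
step 4: m = 1.818125, f(m) = -0.141444 < 0 → root in [1.818125, 1.893750]
Midpoint of [1.818125, 1.893750] = 1.855937

1.8559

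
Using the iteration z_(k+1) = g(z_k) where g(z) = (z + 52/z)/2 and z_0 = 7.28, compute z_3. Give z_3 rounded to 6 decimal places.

7.211103

z_1 = g(7.280000) = 7.211429
z_2 = g(7.211429) = 7.211103
z_3 = g(7.211103) = 7.211103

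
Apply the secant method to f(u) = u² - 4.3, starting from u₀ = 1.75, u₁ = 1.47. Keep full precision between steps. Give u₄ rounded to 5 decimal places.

2.07350

f(u_0) = -1.237500, f(u_1) = -2.139100
u_2 = 1.470000 - (-2.139100)·(1.470000 - 1.750000)/(-2.139100 - (-1.237500)) = 2.134317; f(u_2) = 0.255308
u_3 = 2.134317 - (0.255308)·(2.134317 - 1.470000)/(0.255308 - (-2.139100)) = 2.063483; f(u_3) = -0.042039
u_4 = 2.063483 - (-0.042039)·(2.063483 - 2.134317)/(-0.042039 - (0.255308)) = 2.073497; f(u_4) = -0.000609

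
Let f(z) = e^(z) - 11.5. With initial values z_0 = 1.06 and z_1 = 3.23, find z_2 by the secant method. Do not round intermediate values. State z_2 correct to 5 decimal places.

f(z_0) = -8.613629, f(z_1) = 13.779657
z_2 = 3.230000 - (13.779657)·(3.230000 - 1.060000)/(13.779657 - (-8.613629)) = 1.894695; f(z_2) = -4.849477

1.89470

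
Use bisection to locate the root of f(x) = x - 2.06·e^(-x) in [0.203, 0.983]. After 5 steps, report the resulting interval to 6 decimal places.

[0.861125, 0.885500]

f(0.203000) = -1.478533, f(0.983000) = 0.212175 (opposite signs)
step 1: m = 0.593000, f(m) = -0.545494 < 0 → root in [0.593000, 0.983000]
step 2: m = 0.788000, f(m) = -0.148792 < 0 → root in [0.788000, 0.983000]
step 3: m = 0.885500, f(m) = 0.035734 > 0 → root in [0.788000, 0.885500]
step 4: m = 0.836750, f(m) = -0.055469 < 0 → root in [0.836750, 0.885500]
step 5: m = 0.861125, f(m) = -0.009609 < 0 → root in [0.861125, 0.885500]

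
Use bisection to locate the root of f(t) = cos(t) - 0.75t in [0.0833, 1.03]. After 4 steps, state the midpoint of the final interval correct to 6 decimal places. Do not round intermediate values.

0.882078

f(0.083300) = 0.934058, f(1.030000) = -0.257681 (opposite signs)
step 1: m = 0.556650, f(m) = 0.431542 > 0 → root in [0.556650, 1.030000]
step 2: m = 0.793325, f(m) = 0.106486 > 0 → root in [0.793325, 1.030000]
step 3: m = 0.911663, f(m) = -0.071315 < 0 → root in [0.793325, 0.911663]
step 4: m = 0.852494, f(m) = 0.018737 > 0 → root in [0.852494, 0.911663]
Midpoint of [0.852494, 0.911663] = 0.882078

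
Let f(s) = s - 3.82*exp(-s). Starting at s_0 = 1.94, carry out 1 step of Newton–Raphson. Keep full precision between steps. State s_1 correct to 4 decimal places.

Newton update: s ← s − f(s)/f'(s).
f'(s) = 1 + 3.82*exp(-s)
s_0 = 1.940000: f = 1.391051, f' = 1.548949 → s_1 = 1.940000 - (1.391051)/(1.548949) = 1.041939

1.0419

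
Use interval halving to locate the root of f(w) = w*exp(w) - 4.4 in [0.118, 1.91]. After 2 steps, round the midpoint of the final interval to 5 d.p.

f(0.118000) = -4.267221, f(1.910000) = 8.498400 (opposite signs)
step 1: m = 1.014000, f(m) = -1.604802 < 0 → root in [1.014000, 1.910000]
step 2: m = 1.462000, f(m) = 1.907916 > 0 → root in [1.014000, 1.462000]
Midpoint of [1.014000, 1.462000] = 1.238000

1.23800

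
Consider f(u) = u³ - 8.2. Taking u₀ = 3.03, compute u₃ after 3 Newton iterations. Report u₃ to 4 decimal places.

Newton update: u ← u − f(u)/f'(u).
f'(u) = 3u²
u_0 = 3.030000: f = 19.618127, f' = 27.542700 → u_1 = 3.030000 - (19.618127)/(27.542700) = 2.317720
u_1 = 2.317720: f = 4.250381, f' = 16.115472 → u_2 = 2.317720 - (4.250381)/(16.115472) = 2.053974
u_2 = 2.053974: f = 0.465326, f' = 12.656430 → u_3 = 2.053974 - (0.465326)/(12.656430) = 2.017208

2.0172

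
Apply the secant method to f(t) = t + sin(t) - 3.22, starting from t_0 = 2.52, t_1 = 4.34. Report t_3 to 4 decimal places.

3.5483

f(t_0) = -0.117669, f(t_1) = 0.188539
t_2 = 4.340000 - (0.188539)·(4.340000 - 2.520000)/(0.188539 - (-0.117669)) = 3.219387; f(t_2) = -0.078329
t_3 = 3.219387 - (-0.078329)·(3.219387 - 4.340000)/(-0.078329 - (0.188539)) = 3.548300; f(t_3) = -0.067287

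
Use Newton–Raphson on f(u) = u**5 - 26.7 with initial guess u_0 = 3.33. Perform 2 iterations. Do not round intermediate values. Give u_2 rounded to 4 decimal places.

Newton update: u ← u − f(u)/f'(u).
f'(u) = 5u**4
u_0 = 3.330000: f = 382.769132, f' = 614.818516 → u_1 = 3.330000 - (382.769132)/(614.818516) = 2.707427
u_1 = 2.707427: f = 118.773584, f' = 268.656477 → u_2 = 2.707427 - (118.773584)/(268.656477) = 2.265325

2.2653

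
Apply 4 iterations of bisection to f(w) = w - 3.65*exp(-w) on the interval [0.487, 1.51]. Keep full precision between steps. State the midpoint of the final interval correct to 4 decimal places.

f(0.487000) = -1.755805, f(1.510000) = 0.703679 (opposite signs)
step 1: m = 0.998500, f(m) = -0.346276 < 0 → root in [0.998500, 1.510000]
step 2: m = 1.254250, f(m) = 0.212942 > 0 → root in [0.998500, 1.254250]
step 3: m = 1.126375, f(m) = -0.056978 < 0 → root in [1.126375, 1.254250]
step 4: m = 1.190312, f(m) = 0.080252 > 0 → root in [1.126375, 1.190312]
Midpoint of [1.126375, 1.190312] = 1.158344

1.1583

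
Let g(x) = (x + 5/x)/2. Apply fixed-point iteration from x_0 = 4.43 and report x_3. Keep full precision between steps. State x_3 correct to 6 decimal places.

x_1 = g(4.430000) = 2.779334
x_2 = g(2.779334) = 2.289163
x_3 = g(2.289163) = 2.236684

2.236684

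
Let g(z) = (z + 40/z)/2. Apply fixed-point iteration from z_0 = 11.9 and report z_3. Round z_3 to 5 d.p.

6.32553

z_1 = g(11.900000) = 7.630672
z_2 = g(7.630672) = 6.436337
z_3 = g(6.436337) = 6.325526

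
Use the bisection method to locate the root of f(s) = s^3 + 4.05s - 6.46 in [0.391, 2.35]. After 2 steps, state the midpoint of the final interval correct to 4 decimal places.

f(0.391000) = -4.816674, f(2.350000) = 16.035375 (opposite signs)
step 1: m = 1.370500, f(m) = 1.664694 > 0 → root in [0.391000, 1.370500]
step 2: m = 0.880750, f(m) = -2.209747 < 0 → root in [0.880750, 1.370500]
Midpoint of [0.880750, 1.370500] = 1.125625

1.1256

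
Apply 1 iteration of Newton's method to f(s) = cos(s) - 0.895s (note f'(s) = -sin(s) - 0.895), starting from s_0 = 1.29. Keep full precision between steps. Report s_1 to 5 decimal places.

s_0 = 1.290000: f = -0.877429, f' = -1.855835 → s_1 = 1.290000 - (-0.877429)/(-1.855835) = 0.817205

0.81721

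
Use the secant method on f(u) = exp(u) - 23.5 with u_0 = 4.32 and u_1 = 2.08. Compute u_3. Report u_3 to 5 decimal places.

3.55866

f(u_0) = 51.688628, f(u_1) = -15.495531
u_2 = 2.080000 - (-15.495531)·(2.080000 - 4.320000)/(-15.495531 - (51.688628)) = 2.596639; f(u_2) = -10.081431
u_3 = 2.596639 - (-10.081431)·(2.596639 - 2.080000)/(-10.081431 - (-15.495531)) = 3.558658; f(u_3) = 11.616046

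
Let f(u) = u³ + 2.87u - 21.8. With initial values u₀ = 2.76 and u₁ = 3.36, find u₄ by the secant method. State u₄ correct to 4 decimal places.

2.4535

Secant update: u_(k+1) = u_k − f(u_k)·(u_k − u_(k-1))/(f(u_k) − f(u_(k-1))).
f(u_0) = 7.145776, f(u_1) = 25.776256
u_2 = 3.360000 - (25.776256)·(3.360000 - 2.760000)/(25.776256 - (7.145776)) = 2.529868; f(u_2) = 1.652468
u_3 = 2.529868 - (1.652468)·(2.529868 - 3.360000)/(1.652468 - (25.776256)) = 2.473005; f(u_3) = 0.421805
u_4 = 2.473005 - (0.421805)·(2.473005 - 2.529868)/(0.421805 - (1.652468)) = 2.453515; f(u_4) = 0.011096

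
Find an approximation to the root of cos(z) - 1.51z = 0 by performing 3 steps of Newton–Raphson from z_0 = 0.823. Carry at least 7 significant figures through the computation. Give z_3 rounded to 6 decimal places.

0.560811

f'(z) = -sin(z) - 1.51
z_0 = 0.823000: f = -0.562705, f' = -2.243189 → z_1 = 0.823000 - (-0.562705)/(-2.243189) = 0.572149
z_1 = 0.572149: f = -0.023207, f' = -2.051440 → z_2 = 0.572149 - (-0.023207)/(-2.051440) = 0.560837
z_2 = 0.560837: f = -0.000054, f' = -2.041895 → z_3 = 0.560837 - (-0.000054)/(-2.041895) = 0.560811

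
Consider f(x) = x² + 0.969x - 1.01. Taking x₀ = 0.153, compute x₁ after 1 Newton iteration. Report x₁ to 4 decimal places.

0.8105

f'(x) = 2x + 0.969
x_0 = 0.153000: f = -0.838334, f' = 1.275000 → x_1 = 0.153000 - (-0.838334)/(1.275000) = 0.810517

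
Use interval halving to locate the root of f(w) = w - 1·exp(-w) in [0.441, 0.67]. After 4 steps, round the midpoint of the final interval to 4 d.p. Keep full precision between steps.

f(0.441000) = -0.202393, f(0.670000) = 0.158291 (opposite signs)
step 1: m = 0.555500, f(m) = -0.018285 < 0 → root in [0.555500, 0.670000]
step 2: m = 0.612750, f(m) = 0.070891 > 0 → root in [0.555500, 0.612750]
step 3: m = 0.584125, f(m) = 0.026531 > 0 → root in [0.555500, 0.584125]
step 4: m = 0.569813, f(m) = 0.004181 > 0 → root in [0.555500, 0.569813]
Midpoint of [0.555500, 0.569813] = 0.562656

0.5627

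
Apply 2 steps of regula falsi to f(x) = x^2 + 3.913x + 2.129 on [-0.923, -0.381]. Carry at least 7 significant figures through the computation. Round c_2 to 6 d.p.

f(-0.923000) = -0.630770, f(-0.381000) = 0.783308
step 1: c = -0.681233, f(c) = -0.072586 < 0 → new bracket [-0.681233, -0.381000]
step 2: c = -0.655771, f(c) = -0.006996 < 0 → new bracket [-0.655771, -0.381000]

-0.655771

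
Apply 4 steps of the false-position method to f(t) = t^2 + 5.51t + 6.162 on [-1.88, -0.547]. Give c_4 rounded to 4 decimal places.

False-position update: c = (a·f(b) − b·f(a))/(f(b) − f(a)); replace the endpoint whose sign matches f(c).
f(-1.880000) = -0.662400, f(-0.547000) = 3.447239
step 1: c = -1.665144, f(c) = -0.240240 < 0 → new bracket [-1.665144, -0.547000]
step 2: c = -1.592297, f(c) = -0.076147 < 0 → new bracket [-1.592297, -0.547000]
step 3: c = -1.569706, f(c) = -0.023104 < 0 → new bracket [-1.569706, -0.547000]
step 4: c = -1.562898, f(c) = -0.006917 < 0 → new bracket [-1.562898, -0.547000]

-1.5629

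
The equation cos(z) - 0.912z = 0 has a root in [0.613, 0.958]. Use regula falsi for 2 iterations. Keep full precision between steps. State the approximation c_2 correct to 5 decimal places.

0.77949

f(0.613000) = 0.258870, f(0.958000) = -0.298539
step 1: c = 0.773224, f(c) = 0.010483 > 0 → new bracket [0.773224, 0.958000]
step 2: c = 0.779492, f(c) = 0.000374 > 0 → new bracket [0.779492, 0.958000]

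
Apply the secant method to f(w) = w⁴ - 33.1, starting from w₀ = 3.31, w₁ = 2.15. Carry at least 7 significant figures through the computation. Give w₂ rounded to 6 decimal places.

f(w_0) = 86.936127, f(w_1) = -11.732494
w_2 = 2.150000 - (-11.732494)·(2.150000 - 3.310000)/(-11.732494 - (86.936127)) = 2.287933; f(w_2) = -5.698555

2.287933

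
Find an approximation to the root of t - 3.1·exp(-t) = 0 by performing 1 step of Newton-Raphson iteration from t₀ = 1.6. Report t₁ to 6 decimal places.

1.000865

f'(t) = 1 + 3.1·exp(-t)
t_0 = 1.600000: f = 0.974121, f' = 1.625879 → t_1 = 1.600000 - (0.974121)/(1.625879) = 1.000865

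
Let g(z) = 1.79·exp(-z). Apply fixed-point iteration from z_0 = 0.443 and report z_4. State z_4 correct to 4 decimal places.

0.6486

z_1 = g(0.443000) = 1.149372
z_2 = g(1.149372) = 0.567136
z_3 = g(0.567136) = 1.015194
z_4 = g(1.015194) = 0.648575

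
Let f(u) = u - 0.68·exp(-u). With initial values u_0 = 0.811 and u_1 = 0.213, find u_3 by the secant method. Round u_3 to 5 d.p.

0.43902

f(u_0) = 0.508799, f(u_1) = -0.336546
u_2 = 0.213000 - (-0.336546)·(0.213000 - 0.811000)/(-0.336546 - (0.508799)) = 0.451074; f(u_2) = 0.017952
u_3 = 0.451074 - (0.017952)·(0.451074 - 0.213000)/(0.017952 - (-0.336546)) = 0.439018; f(u_3) = 0.000642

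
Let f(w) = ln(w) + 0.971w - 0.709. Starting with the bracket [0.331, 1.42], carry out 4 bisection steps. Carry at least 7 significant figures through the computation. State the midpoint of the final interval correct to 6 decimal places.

f(0.331000) = -1.493236, f(1.420000) = 1.020477 (opposite signs)
step 1: m = 0.875500, f(m) = 0.008150 > 0 → root in [0.331000, 0.875500]
step 2: m = 0.603250, f(m) = -0.628668 < 0 → root in [0.603250, 0.875500]
step 3: m = 0.739375, f(m) = -0.293017 < 0 → root in [0.739375, 0.875500]
step 4: m = 0.807437, f(m) = -0.138868 < 0 → root in [0.807437, 0.875500]
Midpoint of [0.807437, 0.875500] = 0.841469

0.841469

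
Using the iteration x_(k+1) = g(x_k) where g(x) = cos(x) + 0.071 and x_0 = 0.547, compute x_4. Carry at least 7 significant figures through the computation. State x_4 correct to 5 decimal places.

x_1 = g(0.547000) = 0.925089
x_2 = g(0.925089) = 0.672764
x_3 = g(0.672764) = 0.853102
x_4 = g(0.853102) = 0.728649

0.72865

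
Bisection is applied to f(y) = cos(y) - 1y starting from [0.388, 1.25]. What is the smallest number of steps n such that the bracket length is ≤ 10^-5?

17

Initial width b − a = 1.25 − 0.388 = 0.862000.
After n steps the width is (b−a)/2^n; need (b−a)/2^n ≤ 10^-5.
So n ≥ log₂(0.862000/10^-5) = log₂(86200.0000) ≈ 16.3954.
Hence n = 17.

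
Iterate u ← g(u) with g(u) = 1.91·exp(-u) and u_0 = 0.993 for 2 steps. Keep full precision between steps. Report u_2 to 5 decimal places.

u_1 = g(0.993000) = 0.707586
u_2 = g(0.707586) = 0.941310

0.94131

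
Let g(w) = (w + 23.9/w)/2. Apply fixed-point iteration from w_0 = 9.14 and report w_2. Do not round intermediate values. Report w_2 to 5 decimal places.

w_1 = g(9.140000) = 5.877440
w_2 = g(5.877440) = 4.971918

4.97192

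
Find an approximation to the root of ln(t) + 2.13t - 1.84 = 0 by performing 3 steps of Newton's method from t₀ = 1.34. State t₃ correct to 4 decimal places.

f'(t) = 1/t + 2.13
t_0 = 1.340000: f = 1.306870, f' = 2.876269 → t_1 = 1.340000 - (1.306870)/(2.876269) = 0.885637
t_1 = 0.885637: f = -0.075041, f' = 3.259131 → t_2 = 0.885637 - (-0.075041)/(3.259131) = 0.908662
t_2 = 0.908662: f = -0.000332, f' = 3.230519 → t_3 = 0.908662 - (-0.000332)/(3.230519) = 0.908765

0.9088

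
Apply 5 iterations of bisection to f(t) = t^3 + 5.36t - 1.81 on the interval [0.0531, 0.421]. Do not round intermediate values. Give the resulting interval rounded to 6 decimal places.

f(0.053100) = -1.525234, f(0.421000) = 0.521178 (opposite signs)
step 1: m = 0.237050, f(m) = -0.526092 < 0 → root in [0.237050, 0.421000]
step 2: m = 0.329025, f(m) = -0.010807 < 0 → root in [0.329025, 0.421000]
step 3: m = 0.375012, f(m) = 0.252807 > 0 → root in [0.329025, 0.375012]
step 4: m = 0.352019, f(m) = 0.120442 > 0 → root in [0.329025, 0.352019]
step 5: m = 0.340522, f(m) = 0.054683 > 0 → root in [0.329025, 0.340522]

[0.329025, 0.340522]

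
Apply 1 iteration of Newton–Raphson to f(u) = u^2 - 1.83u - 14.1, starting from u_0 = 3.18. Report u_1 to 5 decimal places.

f'(u) = 2u - 1.83
u_0 = 3.180000: f = -9.807000, f' = 4.530000 → u_1 = 3.180000 - (-9.807000)/(4.530000) = 5.344901

5.34490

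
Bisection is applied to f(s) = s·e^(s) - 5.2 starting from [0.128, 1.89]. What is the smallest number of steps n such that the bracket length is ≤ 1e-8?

Initial width b − a = 1.89 − 0.128 = 1.762000.
After n steps the width is (b−a)/2^n; need (b−a)/2^n ≤ 1e-8.
So n ≥ log₂(1.762000/1e-8) = log₂(176200000.0000) ≈ 27.3926.
Hence n = 28.

28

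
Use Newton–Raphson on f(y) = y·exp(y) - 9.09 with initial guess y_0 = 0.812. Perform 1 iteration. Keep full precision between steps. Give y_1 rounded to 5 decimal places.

2.59107

f'(y) = (y + 1)·exp(y)
y_0 = 0.812000: f = -7.261044, f' = 4.081364 → y_1 = 0.812000 - (-7.261044)/(4.081364) = 2.591073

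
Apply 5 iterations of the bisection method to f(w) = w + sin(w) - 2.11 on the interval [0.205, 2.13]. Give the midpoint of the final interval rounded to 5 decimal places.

1.19758

f(0.205000) = -1.701433, f(2.130000) = 0.867678 (opposite signs)
step 1: m = 1.167500, f(m) = -0.022728 < 0 → root in [1.167500, 2.130000]
step 2: m = 1.648750, f(m) = 0.535713 > 0 → root in [1.167500, 1.648750]
step 3: m = 1.408125, f(m) = 0.284923 > 0 → root in [1.167500, 1.408125]
step 4: m = 1.287813, f(m) = 0.138039 > 0 → root in [1.167500, 1.287813]
step 5: m = 1.227656, f(m) = 0.059359 > 0 → root in [1.167500, 1.227656]
Midpoint of [1.167500, 1.227656] = 1.197578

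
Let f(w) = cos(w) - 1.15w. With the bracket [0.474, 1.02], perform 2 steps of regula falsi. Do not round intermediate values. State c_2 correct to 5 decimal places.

f(0.474000) = 0.344650, f(1.020000) = -0.649634
step 1: c = 0.663261, f(c) = 0.025239 > 0 → new bracket [0.663261, 1.020000]
step 2: c = 0.676602, f(c) = 0.001612 > 0 → new bracket [0.676602, 1.020000]

0.67660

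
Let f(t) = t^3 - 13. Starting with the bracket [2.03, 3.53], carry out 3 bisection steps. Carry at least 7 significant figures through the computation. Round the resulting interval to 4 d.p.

[2.2175, 2.4050]

f(2.030000) = -4.634573, f(3.530000) = 30.986977 (opposite signs)
step 1: m = 2.780000, f(m) = 8.484952 > 0 → root in [2.030000, 2.780000]
step 2: m = 2.405000, f(m) = 0.910580 > 0 → root in [2.030000, 2.405000]
step 3: m = 2.217500, f(m) = -2.095873 < 0 → root in [2.217500, 2.405000]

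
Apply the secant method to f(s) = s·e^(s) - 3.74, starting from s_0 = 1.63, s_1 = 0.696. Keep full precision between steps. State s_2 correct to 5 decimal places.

1.01222

f(s_0) = 4.579316, f(s_1) = -2.344023
s_2 = 0.696000 - (-2.344023)·(0.696000 - 1.630000)/(-2.344023 - (4.579316)) = 1.012223; f(s_2) = -0.954656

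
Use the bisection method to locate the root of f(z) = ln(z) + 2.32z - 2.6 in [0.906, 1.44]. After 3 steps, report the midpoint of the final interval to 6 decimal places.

f(0.906000) = -0.596796, f(1.440000) = 1.105443 (opposite signs)
step 1: m = 1.173000, f(m) = 0.280925 > 0 → root in [0.906000, 1.173000]
step 2: m = 1.039500, f(m) = -0.149620 < 0 → root in [1.039500, 1.173000]
step 3: m = 1.106250, f(m) = 0.067476 > 0 → root in [1.039500, 1.106250]
Midpoint of [1.039500, 1.106250] = 1.072875

1.072875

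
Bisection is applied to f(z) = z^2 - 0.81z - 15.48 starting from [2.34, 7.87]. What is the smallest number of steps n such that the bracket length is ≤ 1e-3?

Initial width b − a = 7.87 − 2.34 = 5.530000.
After n steps the width is (b−a)/2^n; need (b−a)/2^n ≤ 1e-3.
So n ≥ log₂(5.530000/1e-3) = log₂(5530.0000) ≈ 12.4331.
Hence n = 13.

13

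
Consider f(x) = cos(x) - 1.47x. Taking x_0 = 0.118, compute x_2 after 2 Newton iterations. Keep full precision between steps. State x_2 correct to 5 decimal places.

f'(x) = -sin(x) - 1.47
x_0 = 0.118000: f = 0.819586, f' = -1.587726 → x_1 = 0.118000 - (0.819586)/(-1.587726) = 0.634201
x_1 = 0.634201: f = -0.126730, f' = -2.062534 → x_2 = 0.634201 - (-0.126730)/(-2.062534) = 0.572757

0.57276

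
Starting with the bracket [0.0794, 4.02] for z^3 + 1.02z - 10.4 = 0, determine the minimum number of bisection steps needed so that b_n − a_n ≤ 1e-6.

Initial width b − a = 4.02 − 0.0794 = 3.940600.
After n steps the width is (b−a)/2^n; need (b−a)/2^n ≤ 1e-6.
So n ≥ log₂(3.940600/1e-6) = log₂(3940600.0000) ≈ 21.9100.
Hence n = 22.

22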